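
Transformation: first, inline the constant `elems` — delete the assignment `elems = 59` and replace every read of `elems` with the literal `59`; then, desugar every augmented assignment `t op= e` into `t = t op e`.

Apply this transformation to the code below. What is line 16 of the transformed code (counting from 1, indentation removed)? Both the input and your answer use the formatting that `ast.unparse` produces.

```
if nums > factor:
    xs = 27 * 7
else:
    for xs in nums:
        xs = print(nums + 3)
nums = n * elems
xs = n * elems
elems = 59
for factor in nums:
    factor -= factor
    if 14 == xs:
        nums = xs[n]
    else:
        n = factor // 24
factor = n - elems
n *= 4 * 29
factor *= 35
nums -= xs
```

factor = factor * 35

Transformed code:
if nums > factor:
    xs = 27 * 7
else:
    for xs in nums:
        xs = print(nums + 3)
nums = n * 59
xs = n * 59
for factor in nums:
    factor = factor - factor
    if 14 == xs:
        nums = xs[n]
    else:
        n = factor // 24
factor = n - 59
n = n * (4 * 29)
factor = factor * 35
nums = nums - xs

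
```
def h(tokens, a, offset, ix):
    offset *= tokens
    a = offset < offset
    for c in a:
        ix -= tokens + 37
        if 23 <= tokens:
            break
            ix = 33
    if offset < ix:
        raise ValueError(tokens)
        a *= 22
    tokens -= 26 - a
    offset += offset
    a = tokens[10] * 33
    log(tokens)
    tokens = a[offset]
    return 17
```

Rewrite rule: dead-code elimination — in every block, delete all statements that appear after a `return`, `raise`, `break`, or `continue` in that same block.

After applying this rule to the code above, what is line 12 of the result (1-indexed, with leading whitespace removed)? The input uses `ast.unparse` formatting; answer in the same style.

a = tokens[10] * 33

Transformed code:
def h(tokens, a, offset, ix):
    offset *= tokens
    a = offset < offset
    for c in a:
        ix -= tokens + 37
        if 23 <= tokens:
            break
    if offset < ix:
        raise ValueError(tokens)
    tokens -= 26 - a
    offset += offset
    a = tokens[10] * 33
    log(tokens)
    tokens = a[offset]
    return 17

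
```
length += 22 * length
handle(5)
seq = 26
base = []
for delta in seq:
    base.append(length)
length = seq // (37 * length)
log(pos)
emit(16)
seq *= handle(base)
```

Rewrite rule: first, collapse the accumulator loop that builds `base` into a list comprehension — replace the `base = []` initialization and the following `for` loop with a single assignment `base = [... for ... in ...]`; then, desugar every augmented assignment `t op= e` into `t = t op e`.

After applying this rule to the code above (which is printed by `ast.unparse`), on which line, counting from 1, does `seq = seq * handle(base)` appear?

Transformed code:
length = length + 22 * length
handle(5)
seq = 26
base = [length for delta in seq]
length = seq // (37 * length)
log(pos)
emit(16)
seq = seq * handle(base)

8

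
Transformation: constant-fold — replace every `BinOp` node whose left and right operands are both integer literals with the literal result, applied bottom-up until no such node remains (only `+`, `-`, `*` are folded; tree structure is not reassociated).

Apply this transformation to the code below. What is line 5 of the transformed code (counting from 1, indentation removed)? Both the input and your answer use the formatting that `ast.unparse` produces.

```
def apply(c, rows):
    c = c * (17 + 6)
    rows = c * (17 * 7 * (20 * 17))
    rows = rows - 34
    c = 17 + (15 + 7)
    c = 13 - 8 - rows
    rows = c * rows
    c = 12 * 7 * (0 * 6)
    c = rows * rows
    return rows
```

Transformed code:
def apply(c, rows):
    c = c * 23
    rows = c * 40460
    rows = rows - 34
    c = 39
    c = 5 - rows
    rows = c * rows
    c = 0
    c = rows * rows
    return rows

c = 39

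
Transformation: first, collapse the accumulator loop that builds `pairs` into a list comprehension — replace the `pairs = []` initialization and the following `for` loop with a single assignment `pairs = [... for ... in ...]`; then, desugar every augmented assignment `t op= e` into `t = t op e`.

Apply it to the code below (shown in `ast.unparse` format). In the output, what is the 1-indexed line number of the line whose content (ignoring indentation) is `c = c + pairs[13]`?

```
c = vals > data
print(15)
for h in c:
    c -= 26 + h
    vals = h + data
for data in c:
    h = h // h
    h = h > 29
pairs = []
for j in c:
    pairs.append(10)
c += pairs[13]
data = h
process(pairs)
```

Transformed code:
c = vals > data
print(15)
for h in c:
    c = c - (26 + h)
    vals = h + data
for data in c:
    h = h // h
    h = h > 29
pairs = [10 for j in c]
c = c + pairs[13]
data = h
process(pairs)

10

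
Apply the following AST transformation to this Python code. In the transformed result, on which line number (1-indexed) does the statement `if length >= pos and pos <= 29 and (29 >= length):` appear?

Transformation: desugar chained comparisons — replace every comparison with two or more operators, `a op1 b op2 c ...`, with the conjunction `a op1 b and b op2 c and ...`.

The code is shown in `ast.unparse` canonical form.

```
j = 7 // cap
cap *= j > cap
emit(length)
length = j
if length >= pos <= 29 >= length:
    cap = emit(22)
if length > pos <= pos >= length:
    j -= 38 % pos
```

5

Transformed code:
j = 7 // cap
cap *= j > cap
emit(length)
length = j
if length >= pos and pos <= 29 and (29 >= length):
    cap = emit(22)
if length > pos and pos <= pos and (pos >= length):
    j -= 38 % pos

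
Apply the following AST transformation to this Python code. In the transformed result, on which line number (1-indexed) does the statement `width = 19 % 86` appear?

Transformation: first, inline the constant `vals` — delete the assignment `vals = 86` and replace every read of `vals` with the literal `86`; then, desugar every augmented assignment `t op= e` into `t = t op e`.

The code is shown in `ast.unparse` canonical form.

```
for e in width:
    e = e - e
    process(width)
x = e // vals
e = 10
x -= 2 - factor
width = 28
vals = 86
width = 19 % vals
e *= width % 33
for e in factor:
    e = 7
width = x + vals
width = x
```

8

Transformed code:
for e in width:
    e = e - e
    process(width)
x = e // 86
e = 10
x = x - (2 - factor)
width = 28
width = 19 % 86
e = e * (width % 33)
for e in factor:
    e = 7
width = x + 86
width = x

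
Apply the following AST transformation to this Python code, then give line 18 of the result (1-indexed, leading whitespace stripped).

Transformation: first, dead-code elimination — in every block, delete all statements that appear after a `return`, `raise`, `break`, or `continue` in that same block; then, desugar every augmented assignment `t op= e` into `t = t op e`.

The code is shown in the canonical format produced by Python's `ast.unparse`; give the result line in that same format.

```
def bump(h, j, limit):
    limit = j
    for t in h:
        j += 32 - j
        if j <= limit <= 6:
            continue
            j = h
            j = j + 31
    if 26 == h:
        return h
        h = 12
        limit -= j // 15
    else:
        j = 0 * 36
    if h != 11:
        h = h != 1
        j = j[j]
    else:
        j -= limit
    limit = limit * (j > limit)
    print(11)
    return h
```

Transformed code:
def bump(h, j, limit):
    limit = j
    for t in h:
        j = j + (32 - j)
        if j <= limit <= 6:
            continue
    if 26 == h:
        return h
    else:
        j = 0 * 36
    if h != 11:
        h = h != 1
        j = j[j]
    else:
        j = j - limit
    limit = limit * (j > limit)
    print(11)
    return h

return h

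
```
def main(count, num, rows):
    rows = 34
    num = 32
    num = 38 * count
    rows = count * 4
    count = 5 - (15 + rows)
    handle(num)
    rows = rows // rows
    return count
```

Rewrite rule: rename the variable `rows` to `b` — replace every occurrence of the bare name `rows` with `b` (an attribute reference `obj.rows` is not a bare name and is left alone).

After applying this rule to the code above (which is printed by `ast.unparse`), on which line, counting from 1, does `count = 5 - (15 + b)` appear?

6

Transformed code:
def main(count, num, b):
    b = 34
    num = 32
    num = 38 * count
    b = count * 4
    count = 5 - (15 + b)
    handle(num)
    b = b // b
    return count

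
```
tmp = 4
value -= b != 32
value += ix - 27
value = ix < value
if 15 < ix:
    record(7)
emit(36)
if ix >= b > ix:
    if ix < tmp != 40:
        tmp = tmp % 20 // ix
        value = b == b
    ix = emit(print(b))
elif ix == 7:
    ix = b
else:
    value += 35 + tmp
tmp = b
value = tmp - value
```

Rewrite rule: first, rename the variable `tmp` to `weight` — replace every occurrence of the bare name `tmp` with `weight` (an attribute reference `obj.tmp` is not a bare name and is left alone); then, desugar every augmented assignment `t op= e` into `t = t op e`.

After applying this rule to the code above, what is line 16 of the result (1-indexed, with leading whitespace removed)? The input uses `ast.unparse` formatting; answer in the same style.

value = value + (35 + weight)

Transformed code:
weight = 4
value = value - (b != 32)
value = value + (ix - 27)
value = ix < value
if 15 < ix:
    record(7)
emit(36)
if ix >= b > ix:
    if ix < weight != 40:
        weight = weight % 20 // ix
        value = b == b
    ix = emit(print(b))
elif ix == 7:
    ix = b
else:
    value = value + (35 + weight)
weight = b
value = weight - value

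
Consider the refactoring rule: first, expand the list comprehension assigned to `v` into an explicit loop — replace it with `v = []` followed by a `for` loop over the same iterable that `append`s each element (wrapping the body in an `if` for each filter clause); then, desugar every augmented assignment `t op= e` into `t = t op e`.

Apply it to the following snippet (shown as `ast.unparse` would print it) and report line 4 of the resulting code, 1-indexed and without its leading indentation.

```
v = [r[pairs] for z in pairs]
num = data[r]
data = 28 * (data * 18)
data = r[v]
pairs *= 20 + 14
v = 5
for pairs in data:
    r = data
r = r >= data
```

num = data[r]

Transformed code:
v = []
for z in pairs:
    v.append(r[pairs])
num = data[r]
data = 28 * (data * 18)
data = r[v]
pairs = pairs * (20 + 14)
v = 5
for pairs in data:
    r = data
r = r >= data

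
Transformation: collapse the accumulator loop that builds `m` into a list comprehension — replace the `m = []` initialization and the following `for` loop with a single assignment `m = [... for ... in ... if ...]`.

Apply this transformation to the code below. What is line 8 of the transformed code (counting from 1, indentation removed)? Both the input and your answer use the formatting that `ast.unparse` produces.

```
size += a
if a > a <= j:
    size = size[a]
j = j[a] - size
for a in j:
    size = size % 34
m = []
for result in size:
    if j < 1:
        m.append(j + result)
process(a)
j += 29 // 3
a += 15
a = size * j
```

Transformed code:
size += a
if a > a <= j:
    size = size[a]
j = j[a] - size
for a in j:
    size = size % 34
m = [j + result for result in size if j < 1]
process(a)
j += 29 // 3
a += 15
a = size * j

process(a)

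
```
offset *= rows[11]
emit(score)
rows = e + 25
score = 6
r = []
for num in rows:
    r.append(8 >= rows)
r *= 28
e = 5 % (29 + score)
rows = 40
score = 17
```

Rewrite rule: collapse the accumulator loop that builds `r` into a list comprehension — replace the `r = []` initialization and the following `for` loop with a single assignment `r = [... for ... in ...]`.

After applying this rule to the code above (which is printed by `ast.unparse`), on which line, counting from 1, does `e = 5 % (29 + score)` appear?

Transformed code:
offset *= rows[11]
emit(score)
rows = e + 25
score = 6
r = [8 >= rows for num in rows]
r *= 28
e = 5 % (29 + score)
rows = 40
score = 17

7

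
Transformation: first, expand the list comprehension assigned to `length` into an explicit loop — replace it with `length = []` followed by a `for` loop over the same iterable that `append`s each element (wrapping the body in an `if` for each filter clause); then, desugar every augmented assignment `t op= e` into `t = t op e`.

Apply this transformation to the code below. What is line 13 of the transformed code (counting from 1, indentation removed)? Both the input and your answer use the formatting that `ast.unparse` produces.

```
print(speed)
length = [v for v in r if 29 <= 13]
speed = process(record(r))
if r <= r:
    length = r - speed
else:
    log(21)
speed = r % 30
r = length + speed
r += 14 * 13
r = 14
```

Transformed code:
print(speed)
length = []
for v in r:
    if 29 <= 13:
        length.append(v)
speed = process(record(r))
if r <= r:
    length = r - speed
else:
    log(21)
speed = r % 30
r = length + speed
r = r + 14 * 13
r = 14

r = r + 14 * 13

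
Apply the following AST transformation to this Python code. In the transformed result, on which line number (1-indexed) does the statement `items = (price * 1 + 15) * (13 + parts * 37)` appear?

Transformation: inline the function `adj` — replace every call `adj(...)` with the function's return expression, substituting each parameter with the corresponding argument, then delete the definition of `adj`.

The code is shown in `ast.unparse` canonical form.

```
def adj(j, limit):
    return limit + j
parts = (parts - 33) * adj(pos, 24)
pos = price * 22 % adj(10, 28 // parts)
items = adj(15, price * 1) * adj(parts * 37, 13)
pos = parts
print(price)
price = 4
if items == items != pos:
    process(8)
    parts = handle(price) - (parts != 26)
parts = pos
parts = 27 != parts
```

3

Transformed code:
parts = (parts - 33) * (24 + pos)
pos = price * 22 % (28 // parts + 10)
items = (price * 1 + 15) * (13 + parts * 37)
pos = parts
print(price)
price = 4
if items == items != pos:
    process(8)
    parts = handle(price) - (parts != 26)
parts = pos
parts = 27 != parts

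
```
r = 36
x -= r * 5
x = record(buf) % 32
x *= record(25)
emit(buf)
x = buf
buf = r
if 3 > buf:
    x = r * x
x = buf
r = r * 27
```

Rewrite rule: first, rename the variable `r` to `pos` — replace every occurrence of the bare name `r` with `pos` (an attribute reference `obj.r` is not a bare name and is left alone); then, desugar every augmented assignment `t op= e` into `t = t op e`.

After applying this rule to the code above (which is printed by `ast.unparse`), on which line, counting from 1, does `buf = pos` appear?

7

Transformed code:
pos = 36
x = x - pos * 5
x = record(buf) % 32
x = x * record(25)
emit(buf)
x = buf
buf = pos
if 3 > buf:
    x = pos * x
x = buf
pos = pos * 27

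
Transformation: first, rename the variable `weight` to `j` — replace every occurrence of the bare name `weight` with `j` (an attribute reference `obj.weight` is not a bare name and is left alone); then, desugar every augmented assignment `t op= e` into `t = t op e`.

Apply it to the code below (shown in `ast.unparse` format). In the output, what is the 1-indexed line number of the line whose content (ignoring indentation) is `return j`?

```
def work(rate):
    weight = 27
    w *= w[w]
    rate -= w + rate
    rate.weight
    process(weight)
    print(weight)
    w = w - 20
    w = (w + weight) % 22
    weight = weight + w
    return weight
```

Transformed code:
def work(rate):
    j = 27
    w = w * w[w]
    rate = rate - (w + rate)
    rate.weight
    process(j)
    print(j)
    w = w - 20
    w = (w + j) % 22
    j = j + w
    return j

11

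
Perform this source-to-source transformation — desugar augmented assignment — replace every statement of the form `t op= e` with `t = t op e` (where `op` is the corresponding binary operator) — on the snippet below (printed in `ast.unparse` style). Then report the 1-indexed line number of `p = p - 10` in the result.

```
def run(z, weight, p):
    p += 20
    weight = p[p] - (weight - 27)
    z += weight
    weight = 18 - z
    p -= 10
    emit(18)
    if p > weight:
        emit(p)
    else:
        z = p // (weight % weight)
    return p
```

6

Transformed code:
def run(z, weight, p):
    p = p + 20
    weight = p[p] - (weight - 27)
    z = z + weight
    weight = 18 - z
    p = p - 10
    emit(18)
    if p > weight:
        emit(p)
    else:
        z = p // (weight % weight)
    return p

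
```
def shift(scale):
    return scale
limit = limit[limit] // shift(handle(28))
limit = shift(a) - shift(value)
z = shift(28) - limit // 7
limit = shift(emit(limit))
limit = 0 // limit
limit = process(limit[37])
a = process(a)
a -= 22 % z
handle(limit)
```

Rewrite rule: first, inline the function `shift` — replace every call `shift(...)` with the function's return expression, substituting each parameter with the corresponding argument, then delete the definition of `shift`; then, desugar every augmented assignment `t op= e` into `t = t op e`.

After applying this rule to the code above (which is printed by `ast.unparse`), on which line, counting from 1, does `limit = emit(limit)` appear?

4

Transformed code:
limit = limit[limit] // handle(28)
limit = a - value
z = 28 - limit // 7
limit = emit(limit)
limit = 0 // limit
limit = process(limit[37])
a = process(a)
a = a - 22 % z
handle(limit)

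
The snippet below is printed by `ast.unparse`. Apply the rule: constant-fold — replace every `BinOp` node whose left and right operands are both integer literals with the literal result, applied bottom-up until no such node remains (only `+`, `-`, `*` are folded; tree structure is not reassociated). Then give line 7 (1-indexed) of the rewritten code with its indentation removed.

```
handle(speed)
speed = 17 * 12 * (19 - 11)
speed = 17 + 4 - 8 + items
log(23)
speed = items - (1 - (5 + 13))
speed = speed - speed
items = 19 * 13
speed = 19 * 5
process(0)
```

Transformed code:
handle(speed)
speed = 1632
speed = 13 + items
log(23)
speed = items - -17
speed = speed - speed
items = 247
speed = 95
process(0)

items = 247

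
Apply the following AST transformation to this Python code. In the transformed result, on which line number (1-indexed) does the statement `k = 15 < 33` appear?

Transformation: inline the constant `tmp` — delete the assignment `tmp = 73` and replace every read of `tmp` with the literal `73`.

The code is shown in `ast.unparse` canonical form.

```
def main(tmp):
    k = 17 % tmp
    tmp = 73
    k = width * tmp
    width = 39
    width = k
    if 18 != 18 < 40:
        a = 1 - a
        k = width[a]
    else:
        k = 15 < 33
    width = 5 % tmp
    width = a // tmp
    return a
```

10

Transformed code:
def main(tmp):
    k = 17 % 73
    k = width * 73
    width = 39
    width = k
    if 18 != 18 < 40:
        a = 1 - a
        k = width[a]
    else:
        k = 15 < 33
    width = 5 % 73
    width = a // 73
    return a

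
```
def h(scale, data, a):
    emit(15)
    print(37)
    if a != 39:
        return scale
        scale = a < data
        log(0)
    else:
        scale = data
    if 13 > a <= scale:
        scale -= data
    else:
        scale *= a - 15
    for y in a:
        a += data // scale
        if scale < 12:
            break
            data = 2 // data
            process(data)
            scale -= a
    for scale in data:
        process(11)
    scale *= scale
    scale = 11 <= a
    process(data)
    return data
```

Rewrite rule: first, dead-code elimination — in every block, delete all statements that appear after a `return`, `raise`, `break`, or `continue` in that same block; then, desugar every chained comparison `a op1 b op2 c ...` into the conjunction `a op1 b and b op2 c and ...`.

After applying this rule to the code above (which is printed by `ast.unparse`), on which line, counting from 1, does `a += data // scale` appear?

13

Transformed code:
def h(scale, data, a):
    emit(15)
    print(37)
    if a != 39:
        return scale
    else:
        scale = data
    if 13 > a and a <= scale:
        scale -= data
    else:
        scale *= a - 15
    for y in a:
        a += data // scale
        if scale < 12:
            break
    for scale in data:
        process(11)
    scale *= scale
    scale = 11 <= a
    process(data)
    return data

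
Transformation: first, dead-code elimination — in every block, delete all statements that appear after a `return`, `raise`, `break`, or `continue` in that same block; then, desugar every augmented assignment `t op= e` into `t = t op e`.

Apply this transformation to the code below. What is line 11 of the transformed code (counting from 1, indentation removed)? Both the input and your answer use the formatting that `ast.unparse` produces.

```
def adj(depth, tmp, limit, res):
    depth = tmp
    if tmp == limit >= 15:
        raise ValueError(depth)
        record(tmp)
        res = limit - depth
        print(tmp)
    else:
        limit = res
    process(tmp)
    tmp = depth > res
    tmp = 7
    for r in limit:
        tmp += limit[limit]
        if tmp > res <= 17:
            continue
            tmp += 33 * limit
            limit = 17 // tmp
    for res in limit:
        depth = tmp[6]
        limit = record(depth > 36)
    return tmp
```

tmp = tmp + limit[limit]

Transformed code:
def adj(depth, tmp, limit, res):
    depth = tmp
    if tmp == limit >= 15:
        raise ValueError(depth)
    else:
        limit = res
    process(tmp)
    tmp = depth > res
    tmp = 7
    for r in limit:
        tmp = tmp + limit[limit]
        if tmp > res <= 17:
            continue
    for res in limit:
        depth = tmp[6]
        limit = record(depth > 36)
    return tmp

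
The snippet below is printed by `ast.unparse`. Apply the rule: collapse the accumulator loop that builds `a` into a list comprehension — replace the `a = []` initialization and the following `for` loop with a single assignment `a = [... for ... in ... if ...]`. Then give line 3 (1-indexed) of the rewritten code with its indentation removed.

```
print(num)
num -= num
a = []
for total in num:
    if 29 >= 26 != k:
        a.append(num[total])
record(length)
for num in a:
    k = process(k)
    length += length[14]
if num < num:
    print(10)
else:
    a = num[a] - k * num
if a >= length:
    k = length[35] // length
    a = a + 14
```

Transformed code:
print(num)
num -= num
a = [num[total] for total in num if 29 >= 26 != k]
record(length)
for num in a:
    k = process(k)
    length += length[14]
if num < num:
    print(10)
else:
    a = num[a] - k * num
if a >= length:
    k = length[35] // length
    a = a + 14

a = [num[total] for total in num if 29 >= 26 != k]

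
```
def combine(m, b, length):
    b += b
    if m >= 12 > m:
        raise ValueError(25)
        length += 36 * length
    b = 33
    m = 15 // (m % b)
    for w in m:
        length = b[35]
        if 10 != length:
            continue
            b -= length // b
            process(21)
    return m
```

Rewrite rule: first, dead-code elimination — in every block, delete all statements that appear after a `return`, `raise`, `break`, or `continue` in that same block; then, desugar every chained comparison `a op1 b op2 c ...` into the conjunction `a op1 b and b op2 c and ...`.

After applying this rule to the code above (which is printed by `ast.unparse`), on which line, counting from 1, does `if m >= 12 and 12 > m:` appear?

Transformed code:
def combine(m, b, length):
    b += b
    if m >= 12 and 12 > m:
        raise ValueError(25)
    b = 33
    m = 15 // (m % b)
    for w in m:
        length = b[35]
        if 10 != length:
            continue
    return m

3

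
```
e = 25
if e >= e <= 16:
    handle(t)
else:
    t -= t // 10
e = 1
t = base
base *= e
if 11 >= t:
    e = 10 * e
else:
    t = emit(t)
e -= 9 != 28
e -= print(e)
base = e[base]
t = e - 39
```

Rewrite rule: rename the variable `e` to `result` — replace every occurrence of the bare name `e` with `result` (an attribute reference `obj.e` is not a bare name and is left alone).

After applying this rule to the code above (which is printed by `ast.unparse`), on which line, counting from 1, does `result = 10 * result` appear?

10

Transformed code:
result = 25
if result >= result <= 16:
    handle(t)
else:
    t -= t // 10
result = 1
t = base
base *= result
if 11 >= t:
    result = 10 * result
else:
    t = emit(t)
result -= 9 != 28
result -= print(result)
base = result[base]
t = result - 39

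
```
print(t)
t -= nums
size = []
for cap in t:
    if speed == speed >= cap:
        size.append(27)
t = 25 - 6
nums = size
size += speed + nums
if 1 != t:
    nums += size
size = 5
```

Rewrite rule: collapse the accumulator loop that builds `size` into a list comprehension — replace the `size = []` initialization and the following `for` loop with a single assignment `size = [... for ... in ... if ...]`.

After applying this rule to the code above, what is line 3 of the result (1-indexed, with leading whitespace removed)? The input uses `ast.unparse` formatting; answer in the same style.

Transformed code:
print(t)
t -= nums
size = [27 for cap in t if speed == speed >= cap]
t = 25 - 6
nums = size
size += speed + nums
if 1 != t:
    nums += size
size = 5

size = [27 for cap in t if speed == speed >= cap]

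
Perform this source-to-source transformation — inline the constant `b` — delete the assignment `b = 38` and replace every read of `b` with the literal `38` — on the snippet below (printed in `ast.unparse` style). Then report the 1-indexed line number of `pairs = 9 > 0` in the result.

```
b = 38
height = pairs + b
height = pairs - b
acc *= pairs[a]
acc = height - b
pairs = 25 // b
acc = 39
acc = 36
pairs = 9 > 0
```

Transformed code:
height = pairs + 38
height = pairs - 38
acc *= pairs[a]
acc = height - 38
pairs = 25 // 38
acc = 39
acc = 36
pairs = 9 > 0

8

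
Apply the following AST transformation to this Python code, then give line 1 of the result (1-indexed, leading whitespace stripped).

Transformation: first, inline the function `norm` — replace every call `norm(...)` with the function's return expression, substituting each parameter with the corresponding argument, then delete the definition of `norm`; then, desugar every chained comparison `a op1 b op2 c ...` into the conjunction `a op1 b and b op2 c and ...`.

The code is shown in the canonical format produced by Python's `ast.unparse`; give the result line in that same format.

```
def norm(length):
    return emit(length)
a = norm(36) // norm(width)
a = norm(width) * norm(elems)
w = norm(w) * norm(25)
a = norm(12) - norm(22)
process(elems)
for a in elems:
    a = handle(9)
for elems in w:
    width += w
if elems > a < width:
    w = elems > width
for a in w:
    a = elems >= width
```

a = emit(36) // emit(width)

Transformed code:
a = emit(36) // emit(width)
a = emit(width) * emit(elems)
w = emit(w) * emit(25)
a = emit(12) - emit(22)
process(elems)
for a in elems:
    a = handle(9)
for elems in w:
    width += w
if elems > a and a < width:
    w = elems > width
for a in w:
    a = elems >= width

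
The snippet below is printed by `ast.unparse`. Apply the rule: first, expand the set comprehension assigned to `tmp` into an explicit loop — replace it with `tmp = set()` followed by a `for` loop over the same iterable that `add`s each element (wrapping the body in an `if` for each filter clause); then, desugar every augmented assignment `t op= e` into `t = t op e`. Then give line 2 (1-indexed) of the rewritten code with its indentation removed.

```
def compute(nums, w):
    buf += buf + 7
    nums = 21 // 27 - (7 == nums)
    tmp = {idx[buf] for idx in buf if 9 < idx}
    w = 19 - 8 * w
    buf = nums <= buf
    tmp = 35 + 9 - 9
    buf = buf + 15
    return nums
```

buf = buf + (buf + 7)

Transformed code:
def compute(nums, w):
    buf = buf + (buf + 7)
    nums = 21 // 27 - (7 == nums)
    tmp = set()
    for idx in buf:
        if 9 < idx:
            tmp.add(idx[buf])
    w = 19 - 8 * w
    buf = nums <= buf
    tmp = 35 + 9 - 9
    buf = buf + 15
    return nums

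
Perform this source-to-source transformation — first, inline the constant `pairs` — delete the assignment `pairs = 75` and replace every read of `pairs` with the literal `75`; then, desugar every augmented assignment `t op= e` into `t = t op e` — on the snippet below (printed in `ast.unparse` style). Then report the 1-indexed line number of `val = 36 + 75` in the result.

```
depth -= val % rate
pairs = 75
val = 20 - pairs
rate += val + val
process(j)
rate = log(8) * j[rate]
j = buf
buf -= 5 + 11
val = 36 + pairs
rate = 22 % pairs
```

8

Transformed code:
depth = depth - val % rate
val = 20 - 75
rate = rate + (val + val)
process(j)
rate = log(8) * j[rate]
j = buf
buf = buf - (5 + 11)
val = 36 + 75
rate = 22 % 75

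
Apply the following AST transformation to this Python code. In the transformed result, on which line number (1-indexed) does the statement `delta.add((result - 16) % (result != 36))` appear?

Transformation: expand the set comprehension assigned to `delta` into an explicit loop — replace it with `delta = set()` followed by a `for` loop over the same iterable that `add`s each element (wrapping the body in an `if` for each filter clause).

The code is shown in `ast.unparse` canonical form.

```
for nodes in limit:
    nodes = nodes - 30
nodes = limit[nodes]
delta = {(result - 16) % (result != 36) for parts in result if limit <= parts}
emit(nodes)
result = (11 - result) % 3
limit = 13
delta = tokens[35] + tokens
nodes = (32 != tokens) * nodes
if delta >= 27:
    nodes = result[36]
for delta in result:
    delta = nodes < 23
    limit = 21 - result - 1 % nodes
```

Transformed code:
for nodes in limit:
    nodes = nodes - 30
nodes = limit[nodes]
delta = set()
for parts in result:
    if limit <= parts:
        delta.add((result - 16) % (result != 36))
emit(nodes)
result = (11 - result) % 3
limit = 13
delta = tokens[35] + tokens
nodes = (32 != tokens) * nodes
if delta >= 27:
    nodes = result[36]
for delta in result:
    delta = nodes < 23
    limit = 21 - result - 1 % nodes

7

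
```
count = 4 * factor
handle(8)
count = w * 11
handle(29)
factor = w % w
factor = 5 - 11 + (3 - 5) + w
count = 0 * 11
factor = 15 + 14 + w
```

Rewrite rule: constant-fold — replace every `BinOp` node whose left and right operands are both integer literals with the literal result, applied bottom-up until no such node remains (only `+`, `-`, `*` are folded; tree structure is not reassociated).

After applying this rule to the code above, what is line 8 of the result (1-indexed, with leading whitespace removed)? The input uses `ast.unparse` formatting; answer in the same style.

factor = 29 + w

Transformed code:
count = 4 * factor
handle(8)
count = w * 11
handle(29)
factor = w % w
factor = -8 + w
count = 0
factor = 29 + w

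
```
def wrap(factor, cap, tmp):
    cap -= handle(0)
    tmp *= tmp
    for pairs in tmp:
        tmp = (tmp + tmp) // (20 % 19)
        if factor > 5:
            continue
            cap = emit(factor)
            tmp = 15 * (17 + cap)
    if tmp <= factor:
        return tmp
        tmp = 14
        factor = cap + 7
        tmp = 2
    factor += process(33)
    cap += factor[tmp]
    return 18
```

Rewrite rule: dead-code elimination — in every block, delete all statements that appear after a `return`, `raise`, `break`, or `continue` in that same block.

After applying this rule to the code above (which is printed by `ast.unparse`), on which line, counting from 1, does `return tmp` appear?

Transformed code:
def wrap(factor, cap, tmp):
    cap -= handle(0)
    tmp *= tmp
    for pairs in tmp:
        tmp = (tmp + tmp) // (20 % 19)
        if factor > 5:
            continue
    if tmp <= factor:
        return tmp
    factor += process(33)
    cap += factor[tmp]
    return 18

9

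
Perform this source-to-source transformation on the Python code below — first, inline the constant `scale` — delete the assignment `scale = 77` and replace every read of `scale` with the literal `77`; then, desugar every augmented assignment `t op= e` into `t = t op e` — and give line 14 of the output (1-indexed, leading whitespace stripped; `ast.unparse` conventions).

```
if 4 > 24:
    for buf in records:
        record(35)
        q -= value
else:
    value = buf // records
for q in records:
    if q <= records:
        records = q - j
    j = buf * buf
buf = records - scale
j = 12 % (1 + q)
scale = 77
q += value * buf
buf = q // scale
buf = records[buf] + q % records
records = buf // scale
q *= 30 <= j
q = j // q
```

buf = q // 77

Transformed code:
if 4 > 24:
    for buf in records:
        record(35)
        q = q - value
else:
    value = buf // records
for q in records:
    if q <= records:
        records = q - j
    j = buf * buf
buf = records - 77
j = 12 % (1 + q)
q = q + value * buf
buf = q // 77
buf = records[buf] + q % records
records = buf // 77
q = q * (30 <= j)
q = j // q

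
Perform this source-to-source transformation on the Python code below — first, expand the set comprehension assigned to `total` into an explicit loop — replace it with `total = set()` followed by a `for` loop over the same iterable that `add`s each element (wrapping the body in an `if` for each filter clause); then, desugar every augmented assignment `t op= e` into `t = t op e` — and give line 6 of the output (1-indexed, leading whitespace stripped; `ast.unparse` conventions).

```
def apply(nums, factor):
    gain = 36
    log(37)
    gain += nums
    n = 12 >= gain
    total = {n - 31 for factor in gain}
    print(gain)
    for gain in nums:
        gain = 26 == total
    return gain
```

total = set()

Transformed code:
def apply(nums, factor):
    gain = 36
    log(37)
    gain = gain + nums
    n = 12 >= gain
    total = set()
    for factor in gain:
        total.add(n - 31)
    print(gain)
    for gain in nums:
        gain = 26 == total
    return gain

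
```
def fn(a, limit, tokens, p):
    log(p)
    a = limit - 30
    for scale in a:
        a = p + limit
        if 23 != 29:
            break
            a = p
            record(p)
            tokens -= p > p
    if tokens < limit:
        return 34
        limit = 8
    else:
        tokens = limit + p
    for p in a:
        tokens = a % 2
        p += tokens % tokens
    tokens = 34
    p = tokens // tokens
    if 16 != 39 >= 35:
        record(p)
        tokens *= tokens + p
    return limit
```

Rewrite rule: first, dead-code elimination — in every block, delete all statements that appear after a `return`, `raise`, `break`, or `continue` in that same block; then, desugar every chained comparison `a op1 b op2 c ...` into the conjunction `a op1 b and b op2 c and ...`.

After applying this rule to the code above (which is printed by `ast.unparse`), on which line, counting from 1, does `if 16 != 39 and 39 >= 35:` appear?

17

Transformed code:
def fn(a, limit, tokens, p):
    log(p)
    a = limit - 30
    for scale in a:
        a = p + limit
        if 23 != 29:
            break
    if tokens < limit:
        return 34
    else:
        tokens = limit + p
    for p in a:
        tokens = a % 2
        p += tokens % tokens
    tokens = 34
    p = tokens // tokens
    if 16 != 39 and 39 >= 35:
        record(p)
        tokens *= tokens + p
    return limit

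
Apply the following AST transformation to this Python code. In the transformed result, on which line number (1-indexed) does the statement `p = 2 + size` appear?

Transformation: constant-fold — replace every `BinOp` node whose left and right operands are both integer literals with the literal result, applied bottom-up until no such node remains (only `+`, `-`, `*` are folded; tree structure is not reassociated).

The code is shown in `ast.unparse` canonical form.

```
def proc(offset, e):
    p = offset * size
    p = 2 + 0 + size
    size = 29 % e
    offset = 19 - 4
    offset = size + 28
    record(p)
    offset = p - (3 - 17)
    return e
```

Transformed code:
def proc(offset, e):
    p = offset * size
    p = 2 + size
    size = 29 % e
    offset = 15
    offset = size + 28
    record(p)
    offset = p - -14
    return e

3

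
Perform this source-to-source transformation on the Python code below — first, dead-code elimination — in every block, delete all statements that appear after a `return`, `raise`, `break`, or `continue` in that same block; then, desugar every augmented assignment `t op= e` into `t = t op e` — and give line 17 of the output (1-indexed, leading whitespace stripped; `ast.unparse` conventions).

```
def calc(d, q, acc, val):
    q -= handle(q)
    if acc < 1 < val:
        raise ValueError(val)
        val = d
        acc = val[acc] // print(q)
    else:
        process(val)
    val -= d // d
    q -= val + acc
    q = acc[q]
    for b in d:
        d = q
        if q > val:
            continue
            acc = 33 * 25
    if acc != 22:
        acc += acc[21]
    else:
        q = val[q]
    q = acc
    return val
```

q = val[q]

Transformed code:
def calc(d, q, acc, val):
    q = q - handle(q)
    if acc < 1 < val:
        raise ValueError(val)
    else:
        process(val)
    val = val - d // d
    q = q - (val + acc)
    q = acc[q]
    for b in d:
        d = q
        if q > val:
            continue
    if acc != 22:
        acc = acc + acc[21]
    else:
        q = val[q]
    q = acc
    return val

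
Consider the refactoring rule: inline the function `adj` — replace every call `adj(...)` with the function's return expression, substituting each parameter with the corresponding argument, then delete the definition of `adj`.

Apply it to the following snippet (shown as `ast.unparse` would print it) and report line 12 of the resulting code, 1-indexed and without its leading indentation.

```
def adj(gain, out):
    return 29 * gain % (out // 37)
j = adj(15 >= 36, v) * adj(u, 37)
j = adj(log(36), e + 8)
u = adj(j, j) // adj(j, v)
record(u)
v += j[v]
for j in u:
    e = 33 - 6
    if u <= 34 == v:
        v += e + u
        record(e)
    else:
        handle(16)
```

handle(16)

Transformed code:
j = 29 * (15 >= 36) % (v // 37) * (29 * u % (37 // 37))
j = 29 * log(36) % ((e + 8) // 37)
u = 29 * j % (j // 37) // (29 * j % (v // 37))
record(u)
v += j[v]
for j in u:
    e = 33 - 6
    if u <= 34 == v:
        v += e + u
        record(e)
    else:
        handle(16)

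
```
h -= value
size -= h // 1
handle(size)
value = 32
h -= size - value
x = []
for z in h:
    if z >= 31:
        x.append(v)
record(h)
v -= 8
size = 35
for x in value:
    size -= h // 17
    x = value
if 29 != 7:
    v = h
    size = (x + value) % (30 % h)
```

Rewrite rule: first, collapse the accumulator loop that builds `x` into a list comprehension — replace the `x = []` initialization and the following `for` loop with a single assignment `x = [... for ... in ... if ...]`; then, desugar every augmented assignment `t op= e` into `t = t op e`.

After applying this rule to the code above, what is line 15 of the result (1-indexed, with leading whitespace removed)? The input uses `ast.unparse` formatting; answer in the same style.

size = (x + value) % (30 % h)

Transformed code:
h = h - value
size = size - h // 1
handle(size)
value = 32
h = h - (size - value)
x = [v for z in h if z >= 31]
record(h)
v = v - 8
size = 35
for x in value:
    size = size - h // 17
    x = value
if 29 != 7:
    v = h
    size = (x + value) % (30 % h)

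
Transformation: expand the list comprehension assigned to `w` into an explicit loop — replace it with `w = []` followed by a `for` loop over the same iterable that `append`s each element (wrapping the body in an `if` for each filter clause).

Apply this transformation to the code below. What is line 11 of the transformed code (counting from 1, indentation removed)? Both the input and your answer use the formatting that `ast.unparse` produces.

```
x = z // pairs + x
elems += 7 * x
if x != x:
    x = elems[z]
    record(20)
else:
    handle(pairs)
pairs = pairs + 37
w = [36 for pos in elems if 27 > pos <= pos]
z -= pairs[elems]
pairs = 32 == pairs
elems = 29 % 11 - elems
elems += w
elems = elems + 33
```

if 27 > pos <= pos:

Transformed code:
x = z // pairs + x
elems += 7 * x
if x != x:
    x = elems[z]
    record(20)
else:
    handle(pairs)
pairs = pairs + 37
w = []
for pos in elems:
    if 27 > pos <= pos:
        w.append(36)
z -= pairs[elems]
pairs = 32 == pairs
elems = 29 % 11 - elems
elems += w
elems = elems + 33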